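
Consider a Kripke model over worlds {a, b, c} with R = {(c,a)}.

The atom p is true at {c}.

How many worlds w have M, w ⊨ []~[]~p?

a: no successors, so []~[]~p holds vacuously. ✓
b: no successors, so []~[]~p holds vacuously. ✓
c: successors {a}; ~[]~p there: a:F. ✗
Satisfying worlds: {a, b}.

2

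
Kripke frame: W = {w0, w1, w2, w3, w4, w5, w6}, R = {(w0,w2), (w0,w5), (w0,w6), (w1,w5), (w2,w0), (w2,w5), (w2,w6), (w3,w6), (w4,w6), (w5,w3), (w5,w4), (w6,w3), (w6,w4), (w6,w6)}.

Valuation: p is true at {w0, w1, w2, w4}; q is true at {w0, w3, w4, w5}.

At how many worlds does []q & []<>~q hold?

w0: []q is F, []<>~q is F. ✗
w1: []q is T, []<>~q is F. ✗
w2: []q is F, []<>~q is F. ✗
w3: []q is F, []<>~q is T. ✗
w4: []q is F, []<>~q is T. ✗
w5: []q is T, []<>~q is T. ✓
w6: []q is F, []<>~q is T. ✗
Satisfying worlds: {w5}.

1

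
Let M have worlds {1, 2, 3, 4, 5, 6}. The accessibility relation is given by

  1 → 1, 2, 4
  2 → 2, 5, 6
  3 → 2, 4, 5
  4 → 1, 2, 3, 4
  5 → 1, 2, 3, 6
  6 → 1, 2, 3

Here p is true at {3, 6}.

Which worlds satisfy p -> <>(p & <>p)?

1: p is F, <>(p & <>p) is F. ✓
2: p is F, <>(p & <>p) is T. ✓
3: p is T, <>(p & <>p) is F. ✗
4: p is F, <>(p & <>p) is F. ✓
5: p is F, <>(p & <>p) is T. ✓
6: p is T, <>(p & <>p) is F. ✗

{1, 2, 4, 5}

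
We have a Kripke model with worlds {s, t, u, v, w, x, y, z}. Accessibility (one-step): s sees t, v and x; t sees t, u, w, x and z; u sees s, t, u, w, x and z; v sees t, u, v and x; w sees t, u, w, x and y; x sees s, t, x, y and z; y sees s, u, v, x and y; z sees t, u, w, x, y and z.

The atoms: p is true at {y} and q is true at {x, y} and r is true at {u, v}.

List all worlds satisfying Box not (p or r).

∅

s: successors {t, v, x}; not (p or r) there: t:T, v:F, x:T. ✗
t: successors {t, u, w, x, z}; not (p or r) there: t:T, u:F, w:T, x:T, z:T. ✗
u: successors {s, t, u, w, x, z}; not (p or r) there: s:T, t:T, u:F, w:T, x:T, z:T. ✗
v: successors {t, u, v, x}; not (p or r) there: t:T, u:F, v:F, x:T. ✗
w: successors {t, u, w, x, y}; not (p or r) there: t:T, u:F, w:T, x:T, y:F. ✗
x: successors {s, t, x, y, z}; not (p or r) there: s:T, t:T, x:T, y:F, z:T. ✗
y: successors {s, u, v, x, y}; not (p or r) there: s:T, u:F, v:F, x:T, y:F. ✗
z: successors {t, u, w, x, y, z}; not (p or r) there: t:T, u:F, w:T, x:T, y:F, z:T. ✗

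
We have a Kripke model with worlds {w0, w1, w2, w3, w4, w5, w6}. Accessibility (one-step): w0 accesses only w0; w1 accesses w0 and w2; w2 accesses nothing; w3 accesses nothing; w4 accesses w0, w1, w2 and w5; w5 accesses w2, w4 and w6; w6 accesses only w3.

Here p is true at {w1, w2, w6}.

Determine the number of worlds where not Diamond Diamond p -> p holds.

5

w0: not Diamond Diamond p is T, p is F. ✗
w1: not Diamond Diamond p is T, p is T. ✓
w2: not Diamond Diamond p is T, p is T. ✓
w3: not Diamond Diamond p is T, p is F. ✗
w4: not Diamond Diamond p is F, p is F. ✓
w5: not Diamond Diamond p is F, p is F. ✓
w6: not Diamond Diamond p is T, p is T. ✓
Satisfying worlds: {w1, w2, w4, w5, w6}.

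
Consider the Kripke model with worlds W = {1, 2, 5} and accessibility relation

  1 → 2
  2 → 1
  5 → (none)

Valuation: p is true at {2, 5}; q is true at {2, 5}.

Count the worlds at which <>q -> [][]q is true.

1: <>q is T, [][]q is F. ✗
2: <>q is F, [][]q is T. ✓
5: <>q is F, [][]q is T. ✓
Satisfying worlds: {2, 5}.

2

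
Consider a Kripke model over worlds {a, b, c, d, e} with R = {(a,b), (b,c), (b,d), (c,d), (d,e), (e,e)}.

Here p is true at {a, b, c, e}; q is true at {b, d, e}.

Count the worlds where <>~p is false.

3

a: successors {b}; ~p there: b:F. ✗
b: successors {c, d}; ~p there: c:F, d:T. ✓
c: successors {d}; ~p there: d:T. ✓
d: successors {e}; ~p there: e:F. ✗
e: successors {e}; ~p there: e:F. ✗
Satisfying worlds: {b, c}.
So <>~p fails at the other 3 worlds.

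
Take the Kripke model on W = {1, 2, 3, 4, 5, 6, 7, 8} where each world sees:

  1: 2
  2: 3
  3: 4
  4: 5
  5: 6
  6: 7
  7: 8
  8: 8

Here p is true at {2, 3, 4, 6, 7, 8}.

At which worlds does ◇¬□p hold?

1: successors {2}; ¬□p there: 2:F. ✗
2: successors {3}; ¬□p there: 3:F. ✗
3: successors {4}; ¬□p there: 4:T. ✓
4: successors {5}; ¬□p there: 5:F. ✗
5: successors {6}; ¬□p there: 6:F. ✗
6: successors {7}; ¬□p there: 7:F. ✗
7: successors {8}; ¬□p there: 8:F. ✗
8: successors {8}; ¬□p there: 8:F. ✗

{3}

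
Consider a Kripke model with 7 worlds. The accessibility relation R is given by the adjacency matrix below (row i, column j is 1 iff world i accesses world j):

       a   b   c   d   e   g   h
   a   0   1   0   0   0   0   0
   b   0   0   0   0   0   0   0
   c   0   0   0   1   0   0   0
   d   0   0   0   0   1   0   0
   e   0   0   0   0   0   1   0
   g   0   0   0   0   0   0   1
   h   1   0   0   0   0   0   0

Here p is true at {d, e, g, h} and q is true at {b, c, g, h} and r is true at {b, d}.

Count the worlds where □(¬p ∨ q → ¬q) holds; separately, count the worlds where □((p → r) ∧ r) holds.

4 and 3

For □(¬p ∨ q → ¬q):
a: successors {b}; ¬p ∨ q → ¬q there: b:F. ✗
b: no successors, so □(¬p ∨ q → ¬q) holds vacuously. ✓
c: successors {d}; ¬p ∨ q → ¬q there: d:T. ✓
d: successors {e}; ¬p ∨ q → ¬q there: e:T. ✓
e: successors {g}; ¬p ∨ q → ¬q there: g:F. ✗
g: successors {h}; ¬p ∨ q → ¬q there: h:F. ✗
h: successors {a}; ¬p ∨ q → ¬q there: a:T. ✓
— 4 worlds.
For □((p → r) ∧ r):
a: successors {b}; (p → r) ∧ r there: b:T. ✓
b: no successors, so □((p → r) ∧ r) holds vacuously. ✓
c: successors {d}; (p → r) ∧ r there: d:T. ✓
d: successors {e}; (p → r) ∧ r there: e:F. ✗
e: successors {g}; (p → r) ∧ r there: g:F. ✗
g: successors {h}; (p → r) ∧ r there: h:F. ✗
h: successors {a}; (p → r) ∧ r there: a:F. ✗
— 3 worlds.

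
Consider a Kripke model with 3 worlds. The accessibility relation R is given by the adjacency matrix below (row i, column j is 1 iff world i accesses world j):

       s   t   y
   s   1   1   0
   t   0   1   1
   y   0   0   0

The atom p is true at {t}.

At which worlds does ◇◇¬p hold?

{s, t}

s: successors {s, t}; ◇¬p there: s:T, t:T. ✓
t: successors {t, y}; ◇¬p there: t:T, y:F. ✓
y: no successors, so ◇◇¬p fails. ✗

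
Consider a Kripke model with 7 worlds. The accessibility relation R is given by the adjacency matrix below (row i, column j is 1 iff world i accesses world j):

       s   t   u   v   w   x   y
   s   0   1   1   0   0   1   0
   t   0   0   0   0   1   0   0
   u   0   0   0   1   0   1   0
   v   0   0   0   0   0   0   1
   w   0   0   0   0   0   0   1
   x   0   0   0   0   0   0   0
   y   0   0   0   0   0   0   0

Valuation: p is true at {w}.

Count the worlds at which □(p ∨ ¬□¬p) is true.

3

s: successors {t, u, x}; p ∨ ¬□¬p there: t:T, u:F, x:F. ✗
t: successors {w}; p ∨ ¬□¬p there: w:T. ✓
u: successors {v, x}; p ∨ ¬□¬p there: v:F, x:F. ✗
v: successors {y}; p ∨ ¬□¬p there: y:F. ✗
w: successors {y}; p ∨ ¬□¬p there: y:F. ✗
x: no successors, so □(p ∨ ¬□¬p) holds vacuously. ✓
y: no successors, so □(p ∨ ¬□¬p) holds vacuously. ✓
Satisfying worlds: {t, x, y}.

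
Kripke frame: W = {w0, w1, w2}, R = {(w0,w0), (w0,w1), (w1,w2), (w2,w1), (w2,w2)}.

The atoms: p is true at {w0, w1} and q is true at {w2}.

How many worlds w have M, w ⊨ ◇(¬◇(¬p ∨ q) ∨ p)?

w0: successors {w0, w1}; ¬◇(¬p ∨ q) ∨ p there: w0:T, w1:T. ✓
w1: successors {w2}; ¬◇(¬p ∨ q) ∨ p there: w2:F. ✗
w2: successors {w1, w2}; ¬◇(¬p ∨ q) ∨ p there: w1:T, w2:F. ✓
Satisfying worlds: {w0, w2}.

2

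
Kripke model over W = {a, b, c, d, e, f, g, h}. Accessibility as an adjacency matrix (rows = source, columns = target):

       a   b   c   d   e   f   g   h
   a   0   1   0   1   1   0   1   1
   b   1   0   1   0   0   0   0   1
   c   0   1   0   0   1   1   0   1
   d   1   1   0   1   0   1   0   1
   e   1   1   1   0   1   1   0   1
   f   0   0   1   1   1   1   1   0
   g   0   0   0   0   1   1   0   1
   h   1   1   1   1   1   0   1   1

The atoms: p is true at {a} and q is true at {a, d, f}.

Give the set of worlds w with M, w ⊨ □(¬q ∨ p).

a: successors {b, d, e, g, h}; ¬q ∨ p there: b:T, d:F, e:T, g:T, h:T. ✗
b: successors {a, c, h}; ¬q ∨ p there: a:T, c:T, h:T. ✓
c: successors {b, e, f, h}; ¬q ∨ p there: b:T, e:T, f:F, h:T. ✗
d: successors {a, b, d, f, h}; ¬q ∨ p there: a:T, b:T, d:F, f:F, h:T. ✗
e: successors {a, b, c, e, f, h}; ¬q ∨ p there: a:T, b:T, c:T, e:T, f:F, h:T. ✗
f: successors {c, d, e, f, g}; ¬q ∨ p there: c:T, d:F, e:T, f:F, g:T. ✗
g: successors {e, f, h}; ¬q ∨ p there: e:T, f:F, h:T. ✗
h: successors {a, b, c, d, e, g, h}; ¬q ∨ p there: a:T, b:T, c:T, d:F, e:T, g:T, h:T. ✗

{b}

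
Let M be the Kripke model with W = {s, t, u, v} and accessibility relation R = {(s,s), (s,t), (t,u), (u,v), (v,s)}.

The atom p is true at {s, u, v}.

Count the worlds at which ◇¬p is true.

1

s: successors {s, t}; ¬p there: s:F, t:T. ✓
t: successors {u}; ¬p there: u:F. ✗
u: successors {v}; ¬p there: v:F. ✗
v: successors {s}; ¬p there: s:F. ✗
Satisfying worlds: {s}.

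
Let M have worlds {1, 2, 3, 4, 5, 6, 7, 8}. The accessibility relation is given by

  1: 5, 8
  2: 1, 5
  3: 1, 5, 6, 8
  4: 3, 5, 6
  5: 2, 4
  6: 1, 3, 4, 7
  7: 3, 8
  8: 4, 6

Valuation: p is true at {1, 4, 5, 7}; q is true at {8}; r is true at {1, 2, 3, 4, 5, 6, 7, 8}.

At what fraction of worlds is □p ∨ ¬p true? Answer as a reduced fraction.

1: □p is F, ¬p is F. ✗
2: □p is T, ¬p is T. ✓
3: □p is F, ¬p is T. ✓
4: □p is F, ¬p is F. ✗
5: □p is F, ¬p is F. ✗
6: □p is F, ¬p is T. ✓
7: □p is F, ¬p is F. ✗
8: □p is F, ¬p is T. ✓
That's 4 of 8 worlds, so 4/8 = 1/2.

1/2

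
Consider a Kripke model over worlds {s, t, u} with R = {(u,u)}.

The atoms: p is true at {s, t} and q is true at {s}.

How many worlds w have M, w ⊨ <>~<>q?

1

s: no successors, so <>~<>q fails. ✗
t: no successors, so <>~<>q fails. ✗
u: successors {u}; ~<>q there: u:T. ✓
Satisfying worlds: {u}.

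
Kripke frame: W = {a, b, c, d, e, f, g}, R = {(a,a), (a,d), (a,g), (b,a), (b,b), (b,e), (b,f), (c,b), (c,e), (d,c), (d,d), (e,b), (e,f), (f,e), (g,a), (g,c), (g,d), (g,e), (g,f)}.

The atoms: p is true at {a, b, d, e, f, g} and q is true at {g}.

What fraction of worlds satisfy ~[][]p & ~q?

2/7

a: ~[][]p is T, ~q is T. ✓
b: ~[][]p is F, ~q is T. ✗
c: ~[][]p is F, ~q is T. ✗
d: ~[][]p is T, ~q is T. ✓
e: ~[][]p is F, ~q is T. ✗
f: ~[][]p is F, ~q is T. ✗
g: ~[][]p is T, ~q is F. ✗
That's 2 of 7 worlds, so 2/7.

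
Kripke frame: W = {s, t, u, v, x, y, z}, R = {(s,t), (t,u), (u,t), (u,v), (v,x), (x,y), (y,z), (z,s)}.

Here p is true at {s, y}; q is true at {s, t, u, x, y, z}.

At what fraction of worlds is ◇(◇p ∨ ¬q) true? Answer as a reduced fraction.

3/7

s: successors {t}; ◇p ∨ ¬q there: t:F. ✗
t: successors {u}; ◇p ∨ ¬q there: u:F. ✗
u: successors {t, v}; ◇p ∨ ¬q there: t:F, v:T. ✓
v: successors {x}; ◇p ∨ ¬q there: x:T. ✓
x: successors {y}; ◇p ∨ ¬q there: y:F. ✗
y: successors {z}; ◇p ∨ ¬q there: z:T. ✓
z: successors {s}; ◇p ∨ ¬q there: s:F. ✗
That's 3 of 7 worlds, so 3/7.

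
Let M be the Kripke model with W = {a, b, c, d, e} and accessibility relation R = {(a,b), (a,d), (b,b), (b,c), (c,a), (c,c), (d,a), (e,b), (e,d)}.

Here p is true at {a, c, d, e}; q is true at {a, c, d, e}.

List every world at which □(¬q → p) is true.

{c, d}

a: successors {b, d}; ¬q → p there: b:F, d:T. ✗
b: successors {b, c}; ¬q → p there: b:F, c:T. ✗
c: successors {a, c}; ¬q → p there: a:T, c:T. ✓
d: successors {a}; ¬q → p there: a:T. ✓
e: successors {b, d}; ¬q → p there: b:F, d:T. ✗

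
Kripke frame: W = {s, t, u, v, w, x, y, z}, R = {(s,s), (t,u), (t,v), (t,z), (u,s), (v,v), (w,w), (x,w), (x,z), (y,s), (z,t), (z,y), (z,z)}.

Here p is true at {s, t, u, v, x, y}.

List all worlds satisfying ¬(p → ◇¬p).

{s, u, v, y}

s: p → ◇¬p is F. ✓
t: p → ◇¬p is T. ✗
u: p → ◇¬p is F. ✓
v: p → ◇¬p is F. ✓
w: p → ◇¬p is T. ✗
x: p → ◇¬p is T. ✗
y: p → ◇¬p is F. ✓
z: p → ◇¬p is T. ✗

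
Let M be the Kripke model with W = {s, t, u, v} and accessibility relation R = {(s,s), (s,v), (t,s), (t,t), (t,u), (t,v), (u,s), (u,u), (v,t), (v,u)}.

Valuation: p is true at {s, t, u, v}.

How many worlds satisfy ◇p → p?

4

s: ◇p is T, p is T. ✓
t: ◇p is T, p is T. ✓
u: ◇p is T, p is T. ✓
v: ◇p is T, p is T. ✓
Satisfying worlds: {s, t, u, v}.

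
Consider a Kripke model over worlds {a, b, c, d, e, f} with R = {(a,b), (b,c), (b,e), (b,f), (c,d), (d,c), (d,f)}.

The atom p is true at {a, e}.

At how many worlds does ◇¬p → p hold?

a: ◇¬p is T, p is T. ✓
b: ◇¬p is T, p is F. ✗
c: ◇¬p is T, p is F. ✗
d: ◇¬p is T, p is F. ✗
e: ◇¬p is F, p is T. ✓
f: ◇¬p is F, p is F. ✓
Satisfying worlds: {a, e, f}.

3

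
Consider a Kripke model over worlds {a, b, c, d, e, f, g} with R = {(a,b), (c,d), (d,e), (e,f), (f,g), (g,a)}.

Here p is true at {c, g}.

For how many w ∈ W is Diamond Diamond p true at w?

a: successors {b}; Diamond p there: b:F. ✗
b: no successors, so Diamond Diamond p fails. ✗
c: successors {d}; Diamond p there: d:F. ✗
d: successors {e}; Diamond p there: e:F. ✗
e: successors {f}; Diamond p there: f:T. ✓
f: successors {g}; Diamond p there: g:F. ✗
g: successors {a}; Diamond p there: a:F. ✗
Satisfying worlds: {e}.

1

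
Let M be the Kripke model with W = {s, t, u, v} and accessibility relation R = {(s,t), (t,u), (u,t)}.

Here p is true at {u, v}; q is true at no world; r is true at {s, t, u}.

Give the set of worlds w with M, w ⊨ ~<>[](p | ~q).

{v}

s: <>[](p | ~q) is T. ✗
t: <>[](p | ~q) is T. ✗
u: <>[](p | ~q) is T. ✗
v: <>[](p | ~q) is F. ✓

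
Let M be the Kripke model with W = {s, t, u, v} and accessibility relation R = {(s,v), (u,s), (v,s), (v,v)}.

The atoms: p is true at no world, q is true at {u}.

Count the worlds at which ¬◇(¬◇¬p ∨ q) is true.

s: ◇(¬◇¬p ∨ q) is F. ✓
t: ◇(¬◇¬p ∨ q) is F. ✓
u: ◇(¬◇¬p ∨ q) is F. ✓
v: ◇(¬◇¬p ∨ q) is F. ✓
Satisfying worlds: {s, t, u, v}.

4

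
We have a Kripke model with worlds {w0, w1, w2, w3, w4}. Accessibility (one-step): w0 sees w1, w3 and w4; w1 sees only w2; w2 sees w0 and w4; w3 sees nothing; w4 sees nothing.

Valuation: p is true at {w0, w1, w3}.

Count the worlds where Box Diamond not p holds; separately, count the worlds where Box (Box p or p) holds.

For Box Diamond not p:
w0: successors {w1, w3, w4}; Diamond not p there: w1:T, w3:F, w4:F. ✗
w1: successors {w2}; Diamond not p there: w2:T. ✓
w2: successors {w0, w4}; Diamond not p there: w0:T, w4:F. ✗
w3: no successors, so Box Diamond not p holds vacuously. ✓
w4: no successors, so Box Diamond not p holds vacuously. ✓
— 3 worlds.
For Box (Box p or p):
w0: successors {w1, w3, w4}; Box p or p there: w1:T, w3:T, w4:T. ✓
w1: successors {w2}; Box p or p there: w2:F. ✗
w2: successors {w0, w4}; Box p or p there: w0:T, w4:T. ✓
w3: no successors, so Box (Box p or p) holds vacuously. ✓
w4: no successors, so Box (Box p or p) holds vacuously. ✓
— 4 worlds.

3 and 4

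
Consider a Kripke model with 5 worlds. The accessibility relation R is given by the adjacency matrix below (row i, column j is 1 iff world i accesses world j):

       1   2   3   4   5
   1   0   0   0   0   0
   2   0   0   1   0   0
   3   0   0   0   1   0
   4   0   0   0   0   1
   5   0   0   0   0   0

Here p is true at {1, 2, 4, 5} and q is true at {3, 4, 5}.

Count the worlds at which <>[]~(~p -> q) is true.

1

1: no successors, so <>[]~(~p -> q) fails. ✗
2: successors {3}; []~(~p -> q) there: 3:F. ✗
3: successors {4}; []~(~p -> q) there: 4:F. ✗
4: successors {5}; []~(~p -> q) there: 5:T. ✓
5: no successors, so <>[]~(~p -> q) fails. ✗
Satisfying worlds: {4}.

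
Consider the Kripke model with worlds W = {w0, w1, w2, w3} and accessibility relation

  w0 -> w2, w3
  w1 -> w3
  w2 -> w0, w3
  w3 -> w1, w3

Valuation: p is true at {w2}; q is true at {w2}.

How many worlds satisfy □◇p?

0

w0: successors {w2, w3}; ◇p there: w2:F, w3:F. ✗
w1: successors {w3}; ◇p there: w3:F. ✗
w2: successors {w0, w3}; ◇p there: w0:T, w3:F. ✗
w3: successors {w1, w3}; ◇p there: w1:F, w3:F. ✗
Satisfying worlds: ∅.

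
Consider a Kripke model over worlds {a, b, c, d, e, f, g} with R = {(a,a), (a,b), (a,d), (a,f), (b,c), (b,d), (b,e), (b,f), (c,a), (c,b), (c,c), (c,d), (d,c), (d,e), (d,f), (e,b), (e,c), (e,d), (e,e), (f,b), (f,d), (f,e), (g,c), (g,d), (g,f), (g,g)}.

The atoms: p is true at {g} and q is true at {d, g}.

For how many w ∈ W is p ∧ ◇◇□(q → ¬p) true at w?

a: p is F, ◇◇□(q → ¬p) is T. ✗
b: p is F, ◇◇□(q → ¬p) is T. ✗
c: p is F, ◇◇□(q → ¬p) is T. ✗
d: p is F, ◇◇□(q → ¬p) is T. ✗
e: p is F, ◇◇□(q → ¬p) is T. ✗
f: p is F, ◇◇□(q → ¬p) is T. ✗
g: p is T, ◇◇□(q → ¬p) is T. ✓
Satisfying worlds: {g}.

1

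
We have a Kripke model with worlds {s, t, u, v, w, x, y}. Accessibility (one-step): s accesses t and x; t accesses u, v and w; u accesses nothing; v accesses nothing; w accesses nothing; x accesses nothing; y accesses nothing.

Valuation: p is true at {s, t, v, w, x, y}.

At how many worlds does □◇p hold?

5

s: successors {t, x}; ◇p there: t:T, x:F. ✗
t: successors {u, v, w}; ◇p there: u:F, v:F, w:F. ✗
u: no successors, so □◇p holds vacuously. ✓
v: no successors, so □◇p holds vacuously. ✓
w: no successors, so □◇p holds vacuously. ✓
x: no successors, so □◇p holds vacuously. ✓
y: no successors, so □◇p holds vacuously. ✓
Satisfying worlds: {u, v, w, x, y}.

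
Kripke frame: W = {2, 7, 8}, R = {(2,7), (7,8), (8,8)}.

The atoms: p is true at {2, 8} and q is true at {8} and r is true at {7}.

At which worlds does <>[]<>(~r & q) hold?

2: successors {7}; []<>(~r & q) there: 7:T. ✓
7: successors {8}; []<>(~r & q) there: 8:T. ✓
8: successors {8}; []<>(~r & q) there: 8:T. ✓

{2, 7, 8}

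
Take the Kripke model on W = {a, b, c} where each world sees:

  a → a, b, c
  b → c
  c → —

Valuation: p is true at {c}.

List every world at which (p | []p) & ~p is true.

a: p | []p is F, ~p is T. ✗
b: p | []p is T, ~p is T. ✓
c: p | []p is T, ~p is F. ✗

{b}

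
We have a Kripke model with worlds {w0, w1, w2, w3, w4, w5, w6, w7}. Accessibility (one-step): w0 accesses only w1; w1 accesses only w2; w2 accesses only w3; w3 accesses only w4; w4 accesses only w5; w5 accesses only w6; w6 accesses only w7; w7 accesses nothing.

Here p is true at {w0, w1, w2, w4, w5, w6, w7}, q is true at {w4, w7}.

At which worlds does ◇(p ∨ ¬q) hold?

w0: successors {w1}; p ∨ ¬q there: w1:T. ✓
w1: successors {w2}; p ∨ ¬q there: w2:T. ✓
w2: successors {w3}; p ∨ ¬q there: w3:T. ✓
w3: successors {w4}; p ∨ ¬q there: w4:T. ✓
w4: successors {w5}; p ∨ ¬q there: w5:T. ✓
w5: successors {w6}; p ∨ ¬q there: w6:T. ✓
w6: successors {w7}; p ∨ ¬q there: w7:T. ✓
w7: no successors, so ◇(p ∨ ¬q) fails. ✗

{w0, w1, w2, w3, w4, w5, w6}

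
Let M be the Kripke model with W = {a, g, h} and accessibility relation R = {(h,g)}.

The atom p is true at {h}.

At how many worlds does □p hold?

2

a: no successors, so □p holds vacuously. ✓
g: no successors, so □p holds vacuously. ✓
h: successors {g}; p there: g:F. ✗
Satisfying worlds: {a, g}.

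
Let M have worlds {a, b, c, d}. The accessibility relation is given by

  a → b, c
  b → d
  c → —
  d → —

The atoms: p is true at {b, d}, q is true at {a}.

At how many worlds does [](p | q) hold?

3

a: successors {b, c}; p | q there: b:T, c:F. ✗
b: successors {d}; p | q there: d:T. ✓
c: no successors, so [](p | q) holds vacuously. ✓
d: no successors, so [](p | q) holds vacuously. ✓
Satisfying worlds: {b, c, d}.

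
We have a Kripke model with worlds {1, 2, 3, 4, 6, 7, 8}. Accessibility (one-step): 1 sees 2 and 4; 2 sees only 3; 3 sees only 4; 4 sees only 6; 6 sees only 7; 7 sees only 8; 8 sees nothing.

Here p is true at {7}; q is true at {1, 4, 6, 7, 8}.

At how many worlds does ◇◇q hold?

5

1: successors {2, 4}; ◇q there: 2:F, 4:T. ✓
2: successors {3}; ◇q there: 3:T. ✓
3: successors {4}; ◇q there: 4:T. ✓
4: successors {6}; ◇q there: 6:T. ✓
6: successors {7}; ◇q there: 7:T. ✓
7: successors {8}; ◇q there: 8:F. ✗
8: no successors, so ◇◇q fails. ✗
Satisfying worlds: {1, 2, 3, 4, 6}.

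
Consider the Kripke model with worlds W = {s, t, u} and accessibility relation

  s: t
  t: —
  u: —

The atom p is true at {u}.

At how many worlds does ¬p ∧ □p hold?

1

s: ¬p is T, □p is F. ✗
t: ¬p is T, □p is T. ✓
u: ¬p is F, □p is T. ✗
Satisfying worlds: {t}.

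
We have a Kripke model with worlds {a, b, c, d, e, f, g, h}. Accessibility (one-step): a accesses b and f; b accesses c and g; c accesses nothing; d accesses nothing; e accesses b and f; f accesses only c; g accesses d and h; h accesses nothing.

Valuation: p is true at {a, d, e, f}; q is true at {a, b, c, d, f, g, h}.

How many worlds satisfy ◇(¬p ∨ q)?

5

a: successors {b, f}; ¬p ∨ q there: b:T, f:T. ✓
b: successors {c, g}; ¬p ∨ q there: c:T, g:T. ✓
c: no successors, so ◇(¬p ∨ q) fails. ✗
d: no successors, so ◇(¬p ∨ q) fails. ✗
e: successors {b, f}; ¬p ∨ q there: b:T, f:T. ✓
f: successors {c}; ¬p ∨ q there: c:T. ✓
g: successors {d, h}; ¬p ∨ q there: d:T, h:T. ✓
h: no successors, so ◇(¬p ∨ q) fails. ✗
Satisfying worlds: {a, b, e, f, g}.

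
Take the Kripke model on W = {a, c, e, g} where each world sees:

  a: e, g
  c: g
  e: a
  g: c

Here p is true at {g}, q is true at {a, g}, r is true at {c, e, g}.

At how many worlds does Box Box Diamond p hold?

2

a: successors {e, g}; Box Diamond p there: e:T, g:T. ✓
c: successors {g}; Box Diamond p there: g:T. ✓
e: successors {a}; Box Diamond p there: a:F. ✗
g: successors {c}; Box Diamond p there: c:F. ✗
Satisfying worlds: {a, c}.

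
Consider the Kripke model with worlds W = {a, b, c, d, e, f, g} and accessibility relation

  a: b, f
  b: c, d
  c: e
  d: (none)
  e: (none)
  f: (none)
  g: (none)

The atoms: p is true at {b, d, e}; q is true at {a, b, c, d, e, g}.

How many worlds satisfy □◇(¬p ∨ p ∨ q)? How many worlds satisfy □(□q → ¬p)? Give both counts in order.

4 and 4

For □◇(¬p ∨ p ∨ q):
a: successors {b, f}; ◇(¬p ∨ p ∨ q) there: b:T, f:F. ✗
b: successors {c, d}; ◇(¬p ∨ p ∨ q) there: c:T, d:F. ✗
c: successors {e}; ◇(¬p ∨ p ∨ q) there: e:F. ✗
d: no successors, so □◇(¬p ∨ p ∨ q) holds vacuously. ✓
e: no successors, so □◇(¬p ∨ p ∨ q) holds vacuously. ✓
f: no successors, so □◇(¬p ∨ p ∨ q) holds vacuously. ✓
g: no successors, so □◇(¬p ∨ p ∨ q) holds vacuously. ✓
— 4 worlds.
For □(□q → ¬p):
a: successors {b, f}; □q → ¬p there: b:F, f:T. ✗
b: successors {c, d}; □q → ¬p there: c:T, d:F. ✗
c: successors {e}; □q → ¬p there: e:F. ✗
d: no successors, so □(□q → ¬p) holds vacuously. ✓
e: no successors, so □(□q → ¬p) holds vacuously. ✓
f: no successors, so □(□q → ¬p) holds vacuously. ✓
g: no successors, so □(□q → ¬p) holds vacuously. ✓
— 4 worlds.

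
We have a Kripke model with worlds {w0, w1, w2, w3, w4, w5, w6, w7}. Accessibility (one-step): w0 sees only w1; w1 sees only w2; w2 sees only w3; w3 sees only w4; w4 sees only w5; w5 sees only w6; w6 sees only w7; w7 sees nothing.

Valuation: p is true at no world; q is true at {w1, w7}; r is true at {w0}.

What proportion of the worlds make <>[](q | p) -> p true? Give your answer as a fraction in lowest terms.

3/4

w0: <>[](q | p) is F, p is F. ✓
w1: <>[](q | p) is F, p is F. ✓
w2: <>[](q | p) is F, p is F. ✓
w3: <>[](q | p) is F, p is F. ✓
w4: <>[](q | p) is F, p is F. ✓
w5: <>[](q | p) is T, p is F. ✗
w6: <>[](q | p) is T, p is F. ✗
w7: <>[](q | p) is F, p is F. ✓
That's 6 of 8 worlds, so 6/8 = 3/4.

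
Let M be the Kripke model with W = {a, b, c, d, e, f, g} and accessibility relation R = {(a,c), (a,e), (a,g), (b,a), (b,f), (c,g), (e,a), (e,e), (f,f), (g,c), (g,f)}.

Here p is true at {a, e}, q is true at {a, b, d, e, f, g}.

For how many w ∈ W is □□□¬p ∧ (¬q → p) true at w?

a: □□□¬p is F, ¬q → p is T. ✗
b: □□□¬p is F, ¬q → p is T. ✗
c: □□□¬p is T, ¬q → p is F. ✗
d: □□□¬p is T, ¬q → p is T. ✓
e: □□□¬p is F, ¬q → p is T. ✗
f: □□□¬p is T, ¬q → p is T. ✓
g: □□□¬p is T, ¬q → p is T. ✓
Satisfying worlds: {d, f, g}.

3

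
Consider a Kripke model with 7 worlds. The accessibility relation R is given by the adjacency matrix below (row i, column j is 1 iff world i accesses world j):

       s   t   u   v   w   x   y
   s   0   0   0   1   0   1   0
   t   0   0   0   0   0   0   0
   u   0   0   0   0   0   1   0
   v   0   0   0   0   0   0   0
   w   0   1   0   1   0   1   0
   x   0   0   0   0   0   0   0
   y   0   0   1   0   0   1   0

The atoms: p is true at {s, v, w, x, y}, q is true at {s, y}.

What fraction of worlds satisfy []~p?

s: successors {v, x}; ~p there: v:F, x:F. ✗
t: no successors, so []~p holds vacuously. ✓
u: successors {x}; ~p there: x:F. ✗
v: no successors, so []~p holds vacuously. ✓
w: successors {t, v, x}; ~p there: t:T, v:F, x:F. ✗
x: no successors, so []~p holds vacuously. ✓
y: successors {u, x}; ~p there: u:T, x:F. ✗
That's 3 of 7 worlds, so 3/7.

3/7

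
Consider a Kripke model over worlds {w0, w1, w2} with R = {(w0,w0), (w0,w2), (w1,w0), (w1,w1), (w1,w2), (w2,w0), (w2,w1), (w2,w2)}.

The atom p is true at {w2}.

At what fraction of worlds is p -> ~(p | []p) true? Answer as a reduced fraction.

w0: p is F, ~(p | []p) is T. ✓
w1: p is F, ~(p | []p) is T. ✓
w2: p is T, ~(p | []p) is F. ✗
That's 2 of 3 worlds, so 2/3.

2/3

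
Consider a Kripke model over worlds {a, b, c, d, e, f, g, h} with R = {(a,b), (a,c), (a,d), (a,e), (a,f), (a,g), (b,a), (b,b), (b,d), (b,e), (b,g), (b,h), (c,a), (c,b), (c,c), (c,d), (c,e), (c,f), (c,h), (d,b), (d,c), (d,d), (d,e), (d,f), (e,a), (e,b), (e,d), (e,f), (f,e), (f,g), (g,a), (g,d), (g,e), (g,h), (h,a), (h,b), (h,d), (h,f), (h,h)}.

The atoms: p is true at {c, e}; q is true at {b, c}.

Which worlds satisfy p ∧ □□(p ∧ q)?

∅

a: p is F, □□(p ∧ q) is F. ✗
b: p is F, □□(p ∧ q) is F. ✗
c: p is T, □□(p ∧ q) is F. ✗
d: p is F, □□(p ∧ q) is F. ✗
e: p is T, □□(p ∧ q) is F. ✗
f: p is F, □□(p ∧ q) is F. ✗
g: p is F, □□(p ∧ q) is F. ✗
h: p is F, □□(p ∧ q) is F. ✗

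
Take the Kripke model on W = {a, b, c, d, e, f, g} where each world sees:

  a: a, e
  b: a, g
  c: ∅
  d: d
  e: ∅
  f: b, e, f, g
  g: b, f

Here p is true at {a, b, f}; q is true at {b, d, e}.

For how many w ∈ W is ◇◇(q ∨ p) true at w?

5

a: successors {a, e}; ◇(q ∨ p) there: a:T, e:F. ✓
b: successors {a, g}; ◇(q ∨ p) there: a:T, g:T. ✓
c: no successors, so ◇◇(q ∨ p) fails. ✗
d: successors {d}; ◇(q ∨ p) there: d:T. ✓
e: no successors, so ◇◇(q ∨ p) fails. ✗
f: successors {b, e, f, g}; ◇(q ∨ p) there: b:T, e:F, f:T, g:T. ✓
g: successors {b, f}; ◇(q ∨ p) there: b:T, f:T. ✓
Satisfying worlds: {a, b, d, f, g}.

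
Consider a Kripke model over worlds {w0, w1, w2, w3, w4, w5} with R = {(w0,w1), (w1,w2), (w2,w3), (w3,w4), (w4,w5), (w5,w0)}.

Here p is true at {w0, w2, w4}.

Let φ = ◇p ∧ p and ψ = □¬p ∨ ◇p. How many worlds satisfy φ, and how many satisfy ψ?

For ◇p ∧ p:
w0: ◇p is F, p is T. ✗
w1: ◇p is T, p is F. ✗
w2: ◇p is F, p is T. ✗
w3: ◇p is T, p is F. ✗
w4: ◇p is F, p is T. ✗
w5: ◇p is T, p is F. ✗
— 0 worlds.
For □¬p ∨ ◇p:
w0: □¬p is T, ◇p is F. ✓
w1: □¬p is F, ◇p is T. ✓
w2: □¬p is T, ◇p is F. ✓
w3: □¬p is F, ◇p is T. ✓
w4: □¬p is T, ◇p is F. ✓
w5: □¬p is F, ◇p is T. ✓
— 6 worlds.

0 and 6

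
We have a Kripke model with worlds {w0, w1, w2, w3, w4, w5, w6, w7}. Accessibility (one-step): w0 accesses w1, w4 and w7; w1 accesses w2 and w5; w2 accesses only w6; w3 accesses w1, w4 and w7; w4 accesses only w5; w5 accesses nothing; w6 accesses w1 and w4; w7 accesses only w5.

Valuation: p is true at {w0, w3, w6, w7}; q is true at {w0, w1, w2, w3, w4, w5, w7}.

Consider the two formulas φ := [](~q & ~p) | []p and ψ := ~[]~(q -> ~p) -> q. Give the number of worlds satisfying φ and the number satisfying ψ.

For [](~q & ~p) | []p:
w0: [](~q & ~p) is F, []p is F. ✗
w1: [](~q & ~p) is F, []p is F. ✗
w2: [](~q & ~p) is F, []p is T. ✓
w3: [](~q & ~p) is F, []p is F. ✗
w4: [](~q & ~p) is F, []p is F. ✗
w5: [](~q & ~p) is T, []p is T. ✓
w6: [](~q & ~p) is F, []p is F. ✗
w7: [](~q & ~p) is F, []p is F. ✗
— 2 worlds.
For ~[]~(q -> ~p) -> q:
w0: ~[]~(q -> ~p) is T, q is T. ✓
w1: ~[]~(q -> ~p) is T, q is T. ✓
w2: ~[]~(q -> ~p) is T, q is T. ✓
w3: ~[]~(q -> ~p) is T, q is T. ✓
w4: ~[]~(q -> ~p) is T, q is T. ✓
w5: ~[]~(q -> ~p) is F, q is T. ✓
w6: ~[]~(q -> ~p) is T, q is F. ✗
w7: ~[]~(q -> ~p) is T, q is T. ✓
— 7 worlds.

2 and 7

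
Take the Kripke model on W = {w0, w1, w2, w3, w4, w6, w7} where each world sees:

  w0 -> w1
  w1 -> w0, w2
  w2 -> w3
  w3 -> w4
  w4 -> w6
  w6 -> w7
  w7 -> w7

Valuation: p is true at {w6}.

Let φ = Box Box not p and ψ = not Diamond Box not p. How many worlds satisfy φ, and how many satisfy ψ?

6 and 1

For Box Box not p:
w0: successors {w1}; Box not p there: w1:T. ✓
w1: successors {w0, w2}; Box not p there: w0:T, w2:T. ✓
w2: successors {w3}; Box not p there: w3:T. ✓
w3: successors {w4}; Box not p there: w4:F. ✗
w4: successors {w6}; Box not p there: w6:T. ✓
w6: successors {w7}; Box not p there: w7:T. ✓
w7: successors {w7}; Box not p there: w7:T. ✓
— 6 worlds.
For not Diamond Box not p:
w0: Diamond Box not p is T. ✗
w1: Diamond Box not p is T. ✗
w2: Diamond Box not p is T. ✗
w3: Diamond Box not p is F. ✓
w4: Diamond Box not p is T. ✗
w6: Diamond Box not p is T. ✗
w7: Diamond Box not p is T. ✗
— 1 world.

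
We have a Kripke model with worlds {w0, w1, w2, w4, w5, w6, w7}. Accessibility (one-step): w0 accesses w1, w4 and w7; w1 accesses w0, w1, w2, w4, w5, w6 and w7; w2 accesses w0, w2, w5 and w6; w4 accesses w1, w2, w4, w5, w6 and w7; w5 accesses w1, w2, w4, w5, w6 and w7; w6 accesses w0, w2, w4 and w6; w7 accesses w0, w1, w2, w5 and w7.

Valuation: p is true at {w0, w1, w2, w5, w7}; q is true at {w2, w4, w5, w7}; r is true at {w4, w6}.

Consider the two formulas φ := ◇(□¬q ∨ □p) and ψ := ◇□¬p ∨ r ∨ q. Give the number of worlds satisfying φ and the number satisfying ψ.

For ◇(□¬q ∨ □p):
w0: successors {w1, w4, w7}; □¬q ∨ □p there: w1:F, w4:F, w7:T. ✓
w1: successors {w0, w1, w2, w4, w5, w6, w7}; □¬q ∨ □p there: w0:F, w1:F, w2:F, w4:F, w5:F, w6:F, w7:T. ✓
w2: successors {w0, w2, w5, w6}; □¬q ∨ □p there: w0:F, w2:F, w5:F, w6:F. ✗
w4: successors {w1, w2, w4, w5, w6, w7}; □¬q ∨ □p there: w1:F, w2:F, w4:F, w5:F, w6:F, w7:T. ✓
w5: successors {w1, w2, w4, w5, w6, w7}; □¬q ∨ □p there: w1:F, w2:F, w4:F, w5:F, w6:F, w7:T. ✓
w6: successors {w0, w2, w4, w6}; □¬q ∨ □p there: w0:F, w2:F, w4:F, w6:F. ✗
w7: successors {w0, w1, w2, w5, w7}; □¬q ∨ □p there: w0:F, w1:F, w2:F, w5:F, w7:T. ✓
— 5 worlds.
For ◇□¬p ∨ r ∨ q:
w0: ◇□¬p is F, r ∨ q is F. ✗
w1: ◇□¬p is F, r ∨ q is F. ✗
w2: ◇□¬p is F, r ∨ q is T. ✓
w4: ◇□¬p is F, r ∨ q is T. ✓
w5: ◇□¬p is F, r ∨ q is T. ✓
w6: ◇□¬p is F, r ∨ q is T. ✓
w7: ◇□¬p is F, r ∨ q is T. ✓
— 5 worlds.

5 and 5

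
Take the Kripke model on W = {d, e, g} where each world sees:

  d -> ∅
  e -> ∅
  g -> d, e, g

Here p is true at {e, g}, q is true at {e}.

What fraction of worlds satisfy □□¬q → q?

d: □□¬q is T, q is F. ✗
e: □□¬q is T, q is T. ✓
g: □□¬q is F, q is F. ✓
That's 2 of 3 worlds, so 2/3.

2/3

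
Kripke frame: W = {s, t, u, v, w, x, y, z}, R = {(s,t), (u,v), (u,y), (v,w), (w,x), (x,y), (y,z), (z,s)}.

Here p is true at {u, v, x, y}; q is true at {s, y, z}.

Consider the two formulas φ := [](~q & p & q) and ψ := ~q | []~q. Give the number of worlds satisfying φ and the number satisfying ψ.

1 and 6

For [](~q & p & q):
s: successors {t}; ~q & p & q there: t:F. ✗
t: no successors, so [](~q & p & q) holds vacuously. ✓
u: successors {v, y}; ~q & p & q there: v:F, y:F. ✗
v: successors {w}; ~q & p & q there: w:F. ✗
w: successors {x}; ~q & p & q there: x:F. ✗
x: successors {y}; ~q & p & q there: y:F. ✗
y: successors {z}; ~q & p & q there: z:F. ✗
z: successors {s}; ~q & p & q there: s:F. ✗
— 1 world.
For ~q | []~q:
s: ~q is F, []~q is T. ✓
t: ~q is T, []~q is T. ✓
u: ~q is T, []~q is F. ✓
v: ~q is T, []~q is T. ✓
w: ~q is T, []~q is T. ✓
x: ~q is T, []~q is F. ✓
y: ~q is F, []~q is F. ✗
z: ~q is F, []~q is F. ✗
— 6 worlds.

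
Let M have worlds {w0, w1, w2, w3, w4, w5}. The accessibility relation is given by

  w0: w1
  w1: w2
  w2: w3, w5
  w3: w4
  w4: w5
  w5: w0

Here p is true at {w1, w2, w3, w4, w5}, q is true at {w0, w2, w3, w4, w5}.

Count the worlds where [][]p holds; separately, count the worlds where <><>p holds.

4 and 5

For [][]p:
w0: successors {w1}; []p there: w1:T. ✓
w1: successors {w2}; []p there: w2:T. ✓
w2: successors {w3, w5}; []p there: w3:T, w5:F. ✗
w3: successors {w4}; []p there: w4:T. ✓
w4: successors {w5}; []p there: w5:F. ✗
w5: successors {w0}; []p there: w0:T. ✓
— 4 worlds.
For <><>p:
w0: successors {w1}; <>p there: w1:T. ✓
w1: successors {w2}; <>p there: w2:T. ✓
w2: successors {w3, w5}; <>p there: w3:T, w5:F. ✓
w3: successors {w4}; <>p there: w4:T. ✓
w4: successors {w5}; <>p there: w5:F. ✗
w5: successors {w0}; <>p there: w0:T. ✓
— 5 worlds.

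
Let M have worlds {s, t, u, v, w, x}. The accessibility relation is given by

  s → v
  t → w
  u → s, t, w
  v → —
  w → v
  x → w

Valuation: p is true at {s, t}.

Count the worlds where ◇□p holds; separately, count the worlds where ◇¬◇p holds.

2 and 5

For ◇□p:
s: successors {v}; □p there: v:T. ✓
t: successors {w}; □p there: w:F. ✗
u: successors {s, t, w}; □p there: s:F, t:F, w:F. ✗
v: no successors, so ◇□p fails. ✗
w: successors {v}; □p there: v:T. ✓
x: successors {w}; □p there: w:F. ✗
— 2 worlds.
For ◇¬◇p:
s: successors {v}; ¬◇p there: v:T. ✓
t: successors {w}; ¬◇p there: w:T. ✓
u: successors {s, t, w}; ¬◇p there: s:T, t:T, w:T. ✓
v: no successors, so ◇¬◇p fails. ✗
w: successors {v}; ¬◇p there: v:T. ✓
x: successors {w}; ¬◇p there: w:T. ✓
— 5 worlds.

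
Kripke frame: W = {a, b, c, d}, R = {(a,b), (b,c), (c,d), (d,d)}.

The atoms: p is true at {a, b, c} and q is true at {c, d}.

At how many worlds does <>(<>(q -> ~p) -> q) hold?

4

a: successors {b}; <>(q -> ~p) -> q there: b:T. ✓
b: successors {c}; <>(q -> ~p) -> q there: c:T. ✓
c: successors {d}; <>(q -> ~p) -> q there: d:T. ✓
d: successors {d}; <>(q -> ~p) -> q there: d:T. ✓
Satisfying worlds: {a, b, c, d}.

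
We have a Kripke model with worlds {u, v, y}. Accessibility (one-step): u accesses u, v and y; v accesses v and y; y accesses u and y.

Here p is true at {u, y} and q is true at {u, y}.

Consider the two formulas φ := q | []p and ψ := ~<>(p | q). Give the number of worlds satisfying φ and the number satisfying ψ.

For q | []p:
u: q is T, []p is F. ✓
v: q is F, []p is F. ✗
y: q is T, []p is T. ✓
— 2 worlds.
For ~<>(p | q):
u: <>(p | q) is T. ✗
v: <>(p | q) is T. ✗
y: <>(p | q) is T. ✗
— 0 worlds.

2 and 0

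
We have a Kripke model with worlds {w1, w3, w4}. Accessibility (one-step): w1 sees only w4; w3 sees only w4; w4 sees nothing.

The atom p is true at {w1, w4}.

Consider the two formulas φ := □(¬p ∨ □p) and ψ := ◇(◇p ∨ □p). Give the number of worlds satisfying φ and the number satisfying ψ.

For □(¬p ∨ □p):
w1: successors {w4}; ¬p ∨ □p there: w4:T. ✓
w3: successors {w4}; ¬p ∨ □p there: w4:T. ✓
w4: no successors, so □(¬p ∨ □p) holds vacuously. ✓
— 3 worlds.
For ◇(◇p ∨ □p):
w1: successors {w4}; ◇p ∨ □p there: w4:T. ✓
w3: successors {w4}; ◇p ∨ □p there: w4:T. ✓
w4: no successors, so ◇(◇p ∨ □p) fails. ✗
— 2 worlds.

3 and 2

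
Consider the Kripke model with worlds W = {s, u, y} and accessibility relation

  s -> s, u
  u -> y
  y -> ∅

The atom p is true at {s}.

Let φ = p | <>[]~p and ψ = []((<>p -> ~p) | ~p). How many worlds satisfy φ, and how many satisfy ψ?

For p | <>[]~p:
s: p is T, <>[]~p is T. ✓
u: p is F, <>[]~p is T. ✓
y: p is F, <>[]~p is F. ✗
— 2 worlds.
For []((<>p -> ~p) | ~p):
s: successors {s, u}; (<>p -> ~p) | ~p there: s:F, u:T. ✗
u: successors {y}; (<>p -> ~p) | ~p there: y:T. ✓
y: no successors, so []((<>p -> ~p) | ~p) holds vacuously. ✓
— 2 worlds.

2 and 2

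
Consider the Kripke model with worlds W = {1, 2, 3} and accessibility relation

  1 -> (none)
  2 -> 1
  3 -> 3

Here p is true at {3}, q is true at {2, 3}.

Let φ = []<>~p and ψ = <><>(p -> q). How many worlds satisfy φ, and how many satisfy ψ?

1 and 1

For []<>~p:
1: no successors, so []<>~p holds vacuously. ✓
2: successors {1}; <>~p there: 1:F. ✗
3: successors {3}; <>~p there: 3:F. ✗
— 1 world.
For <><>(p -> q):
1: no successors, so <><>(p -> q) fails. ✗
2: successors {1}; <>(p -> q) there: 1:F. ✗
3: successors {3}; <>(p -> q) there: 3:T. ✓
— 1 world.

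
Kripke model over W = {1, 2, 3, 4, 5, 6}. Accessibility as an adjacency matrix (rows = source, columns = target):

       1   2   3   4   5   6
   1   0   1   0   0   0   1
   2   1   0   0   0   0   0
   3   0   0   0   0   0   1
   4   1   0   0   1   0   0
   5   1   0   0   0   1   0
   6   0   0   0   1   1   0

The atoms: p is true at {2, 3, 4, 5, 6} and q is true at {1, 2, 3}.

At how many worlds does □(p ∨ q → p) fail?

1: successors {2, 6}; p ∨ q → p there: 2:T, 6:T. ✓
2: successors {1}; p ∨ q → p there: 1:F. ✗
3: successors {6}; p ∨ q → p there: 6:T. ✓
4: successors {1, 4}; p ∨ q → p there: 1:F, 4:T. ✗
5: successors {1, 5}; p ∨ q → p there: 1:F, 5:T. ✗
6: successors {4, 5}; p ∨ q → p there: 4:T, 5:T. ✓
Satisfying worlds: {1, 3, 6}.
So □(p ∨ q → p) fails at the other 3 worlds.

3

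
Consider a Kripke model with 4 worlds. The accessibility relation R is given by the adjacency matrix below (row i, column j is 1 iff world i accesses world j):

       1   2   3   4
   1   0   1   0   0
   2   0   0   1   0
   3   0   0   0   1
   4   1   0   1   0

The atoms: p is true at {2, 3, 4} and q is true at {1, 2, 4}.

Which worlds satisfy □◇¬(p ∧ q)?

1: successors {2}; ◇¬(p ∧ q) there: 2:T. ✓
2: successors {3}; ◇¬(p ∧ q) there: 3:F. ✗
3: successors {4}; ◇¬(p ∧ q) there: 4:T. ✓
4: successors {1, 3}; ◇¬(p ∧ q) there: 1:F, 3:F. ✗

{1, 3}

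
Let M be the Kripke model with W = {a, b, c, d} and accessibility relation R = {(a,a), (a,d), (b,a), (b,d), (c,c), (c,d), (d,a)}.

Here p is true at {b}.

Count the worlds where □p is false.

4

a: successors {a, d}; p there: a:F, d:F. ✗
b: successors {a, d}; p there: a:F, d:F. ✗
c: successors {c, d}; p there: c:F, d:F. ✗
d: successors {a}; p there: a:F. ✗
Satisfying worlds: ∅.
So □p fails at the other 4 worlds.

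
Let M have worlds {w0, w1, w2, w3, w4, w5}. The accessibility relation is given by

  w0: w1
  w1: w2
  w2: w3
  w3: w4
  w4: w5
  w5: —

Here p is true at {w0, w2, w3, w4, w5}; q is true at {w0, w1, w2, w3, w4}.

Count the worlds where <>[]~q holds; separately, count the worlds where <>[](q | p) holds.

For <>[]~q:
w0: successors {w1}; []~q there: w1:F. ✗
w1: successors {w2}; []~q there: w2:F. ✗
w2: successors {w3}; []~q there: w3:F. ✗
w3: successors {w4}; []~q there: w4:T. ✓
w4: successors {w5}; []~q there: w5:T. ✓
w5: no successors, so <>[]~q fails. ✗
— 2 worlds.
For <>[](q | p):
w0: successors {w1}; [](q | p) there: w1:T. ✓
w1: successors {w2}; [](q | p) there: w2:T. ✓
w2: successors {w3}; [](q | p) there: w3:T. ✓
w3: successors {w4}; [](q | p) there: w4:T. ✓
w4: successors {w5}; [](q | p) there: w5:T. ✓
w5: no successors, so <>[](q | p) fails. ✗
— 5 worlds.

2 and 5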